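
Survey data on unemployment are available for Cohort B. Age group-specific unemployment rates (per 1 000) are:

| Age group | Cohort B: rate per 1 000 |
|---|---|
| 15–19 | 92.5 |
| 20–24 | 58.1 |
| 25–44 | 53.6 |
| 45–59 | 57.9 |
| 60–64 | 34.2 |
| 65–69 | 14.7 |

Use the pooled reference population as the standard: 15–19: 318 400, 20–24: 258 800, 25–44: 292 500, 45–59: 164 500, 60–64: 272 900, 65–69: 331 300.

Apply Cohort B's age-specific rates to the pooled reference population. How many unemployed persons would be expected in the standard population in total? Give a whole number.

83894

Expected unemployed persons = Σ (standard pop × age-specific rate ÷ 1 000)
= 318 400×92.5/1 000 + 258 800×58.1/1 000 + 292 500×53.6/1 000 + 164 500×57.9/1 000 + 272 900×34.2/1 000 + 331 300×14.7/1 000
= 29452.00 + 15036.28 + 15678.00 + 9524.55 + 9333.18 + 4870.11 = 83894.12.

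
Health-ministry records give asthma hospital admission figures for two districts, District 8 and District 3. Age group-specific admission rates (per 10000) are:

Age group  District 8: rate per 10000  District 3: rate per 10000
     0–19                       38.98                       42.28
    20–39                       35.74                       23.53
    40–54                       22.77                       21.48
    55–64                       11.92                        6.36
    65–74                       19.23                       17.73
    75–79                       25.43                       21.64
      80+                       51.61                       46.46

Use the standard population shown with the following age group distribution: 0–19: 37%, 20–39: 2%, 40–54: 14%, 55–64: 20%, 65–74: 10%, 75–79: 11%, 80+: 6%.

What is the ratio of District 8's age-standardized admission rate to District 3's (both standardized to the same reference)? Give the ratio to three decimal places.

Standard weights: 0.37, 0.02, 0.14, 0.20, 0.10, 0.11, 0.06.
District 8: 0.3700×38.98 + 0.0200×35.74 + 0.1400×22.77 + 0.2000×11.92 + 0.1000×19.23 + 0.1100×25.43 + 0.0600×51.61 = 28.5261 per 10000.
District 3: 0.3700×42.28 + 0.0200×23.53 + 0.1400×21.48 + 0.2000×6.36 + 0.1000×17.73 + 0.1100×21.64 + 0.0600×46.46 = 27.3344 per 10000.
Ratio = 28.5261 ÷ 27.3344 = 1.04360.

1.044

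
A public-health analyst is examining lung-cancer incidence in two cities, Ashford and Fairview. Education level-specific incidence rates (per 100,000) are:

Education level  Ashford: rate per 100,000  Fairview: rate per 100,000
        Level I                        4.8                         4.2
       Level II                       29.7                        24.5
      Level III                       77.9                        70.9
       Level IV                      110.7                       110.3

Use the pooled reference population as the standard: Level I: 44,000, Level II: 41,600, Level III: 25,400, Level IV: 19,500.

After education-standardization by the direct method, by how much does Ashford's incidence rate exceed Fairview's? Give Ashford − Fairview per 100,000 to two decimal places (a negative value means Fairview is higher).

Standard total = 130,500; weights = 0.3372, 0.3188, 0.1946, 0.1494.
Ashford: 0.3372×4.8 + 0.3188×29.7 + 0.1946×77.9 + 0.1494×110.7 = 42.7895 per 100,000.
Fairview: 0.3372×4.2 + 0.3188×24.5 + 0.1946×70.9 + 0.1494×110.3 = 39.5074 per 100,000.
Difference = 42.7895 − 39.5074 = 3.2821.

3.28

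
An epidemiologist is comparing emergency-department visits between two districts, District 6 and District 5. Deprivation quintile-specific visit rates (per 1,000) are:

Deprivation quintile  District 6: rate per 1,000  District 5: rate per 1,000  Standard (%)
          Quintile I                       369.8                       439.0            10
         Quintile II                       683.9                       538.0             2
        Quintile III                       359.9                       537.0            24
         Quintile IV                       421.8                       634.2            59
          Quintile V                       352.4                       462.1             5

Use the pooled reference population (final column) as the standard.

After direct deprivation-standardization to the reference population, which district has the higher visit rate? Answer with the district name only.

District 5

Standard weights: 0.10, 0.02, 0.24, 0.59, 0.05.
District 6: 0.1000×369.8 + 0.0200×683.9 + 0.2400×359.9 + 0.5900×421.8 + 0.0500×352.4 = 403.5160 per 1,000.
District 5: 0.1000×439.0 + 0.0200×538.0 + 0.2400×537.0 + 0.5900×634.2 + 0.0500×462.1 = 580.8230 per 1,000.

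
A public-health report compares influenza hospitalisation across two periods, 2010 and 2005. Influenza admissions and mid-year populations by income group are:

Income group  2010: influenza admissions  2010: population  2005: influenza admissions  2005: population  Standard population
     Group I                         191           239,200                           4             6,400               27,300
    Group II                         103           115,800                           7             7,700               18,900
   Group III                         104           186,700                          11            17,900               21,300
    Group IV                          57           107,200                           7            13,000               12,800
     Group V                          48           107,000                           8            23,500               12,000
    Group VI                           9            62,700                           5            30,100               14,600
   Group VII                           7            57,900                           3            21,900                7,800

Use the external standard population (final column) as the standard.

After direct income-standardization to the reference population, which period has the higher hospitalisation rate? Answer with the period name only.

Income-specific rates per 100,000 for 2010: 79.85, 88.95, 55.70, 53.17, 44.86, 14.35, 12.09.
For 2005: 62.50, 90.91, 61.45, 53.85, 34.04, 16.61, 13.70.
Standard total = 114,700; weights = 0.2380, 0.1648, 0.1857, 0.1116, 0.1046, 0.1273, 0.0680.
2010: 0.2380×79.85 + 0.1648×88.95 + 0.1857×55.70 + 0.1116×53.17 + 0.1046×44.86 + 0.1273×14.35 + 0.0680×12.09 = 57.2822 per 100,000.
2005: 0.2380×62.50 + 0.1648×90.91 + 0.1857×61.45 + 0.1116×53.85 + 0.1046×34.04 + 0.1273×16.61 + 0.0680×13.70 = 53.8839 per 100,000.

2010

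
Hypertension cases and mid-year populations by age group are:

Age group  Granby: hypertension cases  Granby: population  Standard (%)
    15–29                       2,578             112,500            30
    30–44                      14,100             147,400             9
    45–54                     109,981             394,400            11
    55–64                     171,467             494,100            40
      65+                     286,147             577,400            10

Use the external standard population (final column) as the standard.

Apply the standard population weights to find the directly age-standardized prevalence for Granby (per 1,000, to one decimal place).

234.5

Age-specific rates per 1,000 for Granby: 22.916, 95.658, 278.856, 347.029, 495.578.
Standard weights: 0.30, 0.09, 0.11, 0.40, 0.10.
Standardized rate: 0.3000×22.916 + 0.0900×95.658 + 0.1100×278.856 + 0.4000×347.029 + 0.1000×495.578 = 234.5275 per 1,000.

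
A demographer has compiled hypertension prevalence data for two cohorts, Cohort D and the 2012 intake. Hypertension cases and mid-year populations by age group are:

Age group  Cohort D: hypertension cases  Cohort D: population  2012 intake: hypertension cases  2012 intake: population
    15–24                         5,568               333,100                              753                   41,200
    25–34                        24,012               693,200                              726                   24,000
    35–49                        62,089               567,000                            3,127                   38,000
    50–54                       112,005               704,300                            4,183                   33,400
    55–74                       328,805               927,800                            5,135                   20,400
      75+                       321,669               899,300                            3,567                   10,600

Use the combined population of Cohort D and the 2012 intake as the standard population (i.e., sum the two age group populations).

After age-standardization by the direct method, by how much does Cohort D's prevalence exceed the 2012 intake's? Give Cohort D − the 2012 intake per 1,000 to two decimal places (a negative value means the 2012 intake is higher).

Age-specific rates per 1,000 for Cohort D: 16.716, 34.639, 109.504, 159.030, 354.392, 357.688.
For the 2012 intake: 18.277, 30.250, 82.289, 125.240, 251.716, 336.509.
Combined standard total = 4,292,300; weights = 0.0872, 0.1671, 0.1410, 0.1719, 0.2209, 0.2120.
Cohort D: 0.0872×16.716 + 0.1671×34.639 + 0.1410×109.504 + 0.1719×159.030 + 0.2209×354.392 + 0.2120×357.688 = 204.1241 per 1,000.
The 2012 intake: 0.0872×18.277 + 0.1671×30.250 + 0.1410×82.289 + 0.1719×125.240 + 0.2209×251.716 + 0.2120×336.509 = 166.7119 per 1,000.
Difference = 204.1241 − 166.7119 = 37.4122.

37.41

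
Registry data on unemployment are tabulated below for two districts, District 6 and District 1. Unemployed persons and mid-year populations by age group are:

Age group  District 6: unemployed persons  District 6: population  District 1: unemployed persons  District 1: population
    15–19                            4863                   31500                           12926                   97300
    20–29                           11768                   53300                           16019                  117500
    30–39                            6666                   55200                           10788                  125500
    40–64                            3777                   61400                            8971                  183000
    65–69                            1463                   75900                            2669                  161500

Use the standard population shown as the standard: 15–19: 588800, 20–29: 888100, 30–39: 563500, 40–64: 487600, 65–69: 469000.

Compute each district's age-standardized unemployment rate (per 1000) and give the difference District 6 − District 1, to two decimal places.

Age-specific rates per 1000 for District 6: 154.381, 220.788, 120.761, 61.515, 19.275.
For District 1: 132.847, 136.332, 85.960, 49.022, 16.526.
Standard total = 2997000; weights = 0.1965, 0.2963, 0.1880, 0.1627, 0.1565.
District 6: 0.1965×154.381 + 0.2963×220.788 + 0.1880×120.761 + 0.1627×61.515 + 0.1565×19.275 = 131.4864 per 1000.
District 1: 0.1965×132.847 + 0.2963×136.332 + 0.1880×85.960 + 0.1627×49.022 + 0.1565×16.526 = 93.2229 per 1000.
Difference = 131.4864 − 93.2229 = 38.2635.

38.26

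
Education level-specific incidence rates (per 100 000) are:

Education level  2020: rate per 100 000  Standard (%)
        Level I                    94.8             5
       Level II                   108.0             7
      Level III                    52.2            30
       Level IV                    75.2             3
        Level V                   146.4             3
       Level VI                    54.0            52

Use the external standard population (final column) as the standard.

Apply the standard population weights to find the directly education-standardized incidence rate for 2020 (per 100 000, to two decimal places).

62.69

Standard weights: 0.05, 0.07, 0.30, 0.03, 0.03, 0.52.
Standardized rate: 0.0500×94.8 + 0.0700×108.0 + 0.3000×52.2 + 0.0300×75.2 + 0.0300×146.4 + 0.5200×54.0 = 62.6880 per 100 000.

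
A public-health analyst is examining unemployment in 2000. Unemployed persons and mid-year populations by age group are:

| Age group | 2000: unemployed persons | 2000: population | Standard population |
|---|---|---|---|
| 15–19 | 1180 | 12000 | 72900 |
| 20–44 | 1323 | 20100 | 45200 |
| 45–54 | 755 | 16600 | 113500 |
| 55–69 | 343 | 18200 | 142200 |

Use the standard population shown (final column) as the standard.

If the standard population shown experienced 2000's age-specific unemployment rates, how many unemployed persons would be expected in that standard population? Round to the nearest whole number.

17986

Age-specific rates per 1000 for 2000: 98.333, 65.821, 45.482, 18.846.
Expected unemployed persons = Σ (standard pop × age-specific rate ÷ 1000)
= 72900×98.333/1000 + 45200×65.821/1000 + 113500×45.482/1000 + 142200×18.846/1000
= 7168.50 + 2975.10 + 5162.20 + 2679.92 = 17985.73.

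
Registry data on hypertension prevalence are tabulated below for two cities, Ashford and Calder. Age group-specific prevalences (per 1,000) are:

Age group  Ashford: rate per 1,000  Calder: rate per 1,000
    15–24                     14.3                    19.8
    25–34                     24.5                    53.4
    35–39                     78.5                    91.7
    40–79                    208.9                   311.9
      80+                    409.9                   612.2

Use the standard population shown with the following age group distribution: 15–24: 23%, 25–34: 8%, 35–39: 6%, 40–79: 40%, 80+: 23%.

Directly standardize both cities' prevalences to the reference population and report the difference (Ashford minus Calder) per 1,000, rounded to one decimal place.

-92.1

Standard weights: 0.23, 0.08, 0.06, 0.40, 0.23.
Ashford: 0.2300×14.3 + 0.0800×24.5 + 0.0600×78.5 + 0.4000×208.9 + 0.2300×409.9 = 187.7960 per 1,000.
Calder: 0.2300×19.8 + 0.0800×53.4 + 0.0600×91.7 + 0.4000×311.9 + 0.2300×612.2 = 279.8940 per 1,000.
Difference = 187.7960 − 279.8940 = -92.0980.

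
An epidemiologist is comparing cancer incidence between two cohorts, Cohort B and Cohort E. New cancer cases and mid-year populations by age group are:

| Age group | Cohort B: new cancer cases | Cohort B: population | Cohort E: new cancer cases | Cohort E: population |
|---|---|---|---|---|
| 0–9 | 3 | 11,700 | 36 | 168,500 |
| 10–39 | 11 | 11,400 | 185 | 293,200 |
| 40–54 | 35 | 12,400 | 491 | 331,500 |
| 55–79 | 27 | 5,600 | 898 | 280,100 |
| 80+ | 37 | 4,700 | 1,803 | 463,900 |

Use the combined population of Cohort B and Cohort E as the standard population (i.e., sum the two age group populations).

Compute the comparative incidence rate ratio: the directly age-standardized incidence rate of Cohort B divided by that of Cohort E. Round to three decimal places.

1.834

Age-specific rates per 100,000 for Cohort B: 25.64, 96.49, 282.26, 482.14, 787.23.
For Cohort E: 21.36, 63.10, 148.11, 320.60, 388.66.
Combined standard total = 1,583,000; weights = 0.1138, 0.1924, 0.2172, 0.1805, 0.2960.
Cohort B: 0.1138×25.64 + 0.1924×96.49 + 0.2172×282.26 + 0.1805×482.14 + 0.2960×787.23 = 402.8594 per 100,000.
Cohort E: 0.1138×21.36 + 0.1924×63.10 + 0.2172×148.11 + 0.1805×320.60 + 0.2960×388.66 = 219.6639 per 100,000.
Ratio = 402.8594 ÷ 219.6639 = 1.83398.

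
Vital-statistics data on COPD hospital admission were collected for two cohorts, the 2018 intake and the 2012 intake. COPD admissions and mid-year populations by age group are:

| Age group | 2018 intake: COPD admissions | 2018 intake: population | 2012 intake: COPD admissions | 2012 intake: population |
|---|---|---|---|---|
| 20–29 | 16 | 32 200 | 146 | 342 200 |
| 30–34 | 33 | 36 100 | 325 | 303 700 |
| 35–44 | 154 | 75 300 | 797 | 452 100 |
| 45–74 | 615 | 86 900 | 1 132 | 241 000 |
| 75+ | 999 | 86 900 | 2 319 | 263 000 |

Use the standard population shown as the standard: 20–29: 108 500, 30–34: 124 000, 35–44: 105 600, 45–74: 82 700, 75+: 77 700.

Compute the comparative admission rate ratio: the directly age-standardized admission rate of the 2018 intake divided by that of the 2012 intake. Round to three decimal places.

1.294

Age-specific rates per 10 000 for the 2018 intake: 4.97, 9.14, 20.45, 70.77, 114.96.
For the 2012 intake: 4.27, 10.70, 17.63, 46.97, 88.17.
Standard total = 498 500; weights = 0.2177, 0.2487, 0.2118, 0.1659, 0.1559.
The 2018 intake: 0.2177×4.97 + 0.2487×9.14 + 0.2118×20.45 + 0.1659×70.77 + 0.1559×114.96 = 37.3470 per 10 000.
The 2012 intake: 0.2177×4.27 + 0.2487×10.70 + 0.2118×17.63 + 0.1659×46.97 + 0.1559×88.17 = 28.8609 per 10 000.
Ratio = 37.3470 ÷ 28.8609 = 1.29403.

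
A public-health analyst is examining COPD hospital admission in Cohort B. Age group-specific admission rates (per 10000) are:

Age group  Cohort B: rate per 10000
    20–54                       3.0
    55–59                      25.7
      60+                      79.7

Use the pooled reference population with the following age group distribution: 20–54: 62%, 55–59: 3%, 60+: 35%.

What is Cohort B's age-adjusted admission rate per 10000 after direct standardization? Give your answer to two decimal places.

Standard weights: 0.62, 0.03, 0.35.
Standardized rate: 0.6200×3.0 + 0.0300×25.7 + 0.3500×79.7 = 30.5260 per 10000.

30.53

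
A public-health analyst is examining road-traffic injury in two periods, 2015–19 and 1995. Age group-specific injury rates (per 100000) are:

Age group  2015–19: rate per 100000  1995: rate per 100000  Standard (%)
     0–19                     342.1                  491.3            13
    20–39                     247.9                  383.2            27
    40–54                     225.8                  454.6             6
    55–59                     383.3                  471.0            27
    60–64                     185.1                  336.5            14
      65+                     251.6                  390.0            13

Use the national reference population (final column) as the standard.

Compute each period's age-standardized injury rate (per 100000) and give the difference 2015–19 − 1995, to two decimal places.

Standard weights: 0.13, 0.27, 0.06, 0.27, 0.14, 0.13.
2015–19: 0.1300×342.1 + 0.2700×247.9 + 0.0600×225.8 + 0.2700×383.3 + 0.1400×185.1 + 0.1300×251.6 = 287.0670 per 100000.
1995: 0.1300×491.3 + 0.2700×383.2 + 0.0600×454.6 + 0.2700×471.0 + 0.1400×336.5 + 0.1300×390.0 = 419.5890 per 100000.
Difference = 287.0670 − 419.5890 = -132.5220.

-132.52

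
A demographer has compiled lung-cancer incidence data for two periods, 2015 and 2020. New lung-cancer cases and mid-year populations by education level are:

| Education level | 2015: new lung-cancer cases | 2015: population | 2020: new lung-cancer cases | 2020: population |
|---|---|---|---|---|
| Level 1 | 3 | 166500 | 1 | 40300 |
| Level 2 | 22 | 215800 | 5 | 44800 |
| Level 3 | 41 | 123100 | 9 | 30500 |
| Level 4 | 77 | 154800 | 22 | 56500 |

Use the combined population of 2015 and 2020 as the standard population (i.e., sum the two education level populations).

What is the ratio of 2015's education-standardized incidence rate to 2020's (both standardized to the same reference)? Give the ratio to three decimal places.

1.153

Education-specific rates per 100000 for 2015: 1.80, 10.19, 33.31, 49.74.
For 2020: 2.48, 11.16, 29.51, 38.94.
Combined standard total = 832300; weights = 0.2485, 0.3131, 0.1845, 0.2539.
2015: 0.2485×1.80 + 0.3131×10.19 + 0.1845×33.31 + 0.2539×49.74 = 22.4145 per 100000.
2020: 0.2485×2.48 + 0.3131×11.16 + 0.1845×29.51 + 0.2539×38.94 = 19.4422 per 100000.
Ratio = 22.4145 ÷ 19.4422 = 1.15288.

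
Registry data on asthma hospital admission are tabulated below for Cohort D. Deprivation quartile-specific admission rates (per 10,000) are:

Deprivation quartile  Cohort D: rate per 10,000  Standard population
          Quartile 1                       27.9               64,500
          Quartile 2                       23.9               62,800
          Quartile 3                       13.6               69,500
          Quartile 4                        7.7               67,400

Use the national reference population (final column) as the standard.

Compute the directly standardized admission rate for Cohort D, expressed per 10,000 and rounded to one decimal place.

18.0

Standard total = 264,200; weights = 0.2441, 0.2377, 0.2631, 0.2551.
Standardized rate: 0.2441×27.9 + 0.2377×23.9 + 0.2631×13.6 + 0.2551×7.7 = 18.0343 per 10,000.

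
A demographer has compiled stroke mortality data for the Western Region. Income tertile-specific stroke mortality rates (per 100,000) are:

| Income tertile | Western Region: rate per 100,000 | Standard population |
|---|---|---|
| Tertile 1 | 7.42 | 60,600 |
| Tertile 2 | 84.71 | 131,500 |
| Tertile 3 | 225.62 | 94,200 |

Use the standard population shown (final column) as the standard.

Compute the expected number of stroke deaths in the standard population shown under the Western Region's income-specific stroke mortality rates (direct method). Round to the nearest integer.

328

Expected stroke deaths = Σ (standard pop × income-specific rate ÷ 100,000)
= 60,600×7.42/100,000 + 131,500×84.71/100,000 + 94,200×225.62/100,000
= 4.50 + 111.39 + 212.53 = 328.42.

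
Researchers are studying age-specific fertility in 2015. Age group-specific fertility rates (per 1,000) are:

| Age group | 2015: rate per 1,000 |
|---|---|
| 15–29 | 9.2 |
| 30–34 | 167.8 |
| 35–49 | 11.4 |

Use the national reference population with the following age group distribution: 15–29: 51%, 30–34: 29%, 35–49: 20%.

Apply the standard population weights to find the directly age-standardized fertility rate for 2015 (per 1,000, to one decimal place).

Standard weights: 0.51, 0.29, 0.20.
Standardized rate: 0.5100×9.2 + 0.2900×167.8 + 0.2000×11.4 = 55.6340 per 1,000.

55.6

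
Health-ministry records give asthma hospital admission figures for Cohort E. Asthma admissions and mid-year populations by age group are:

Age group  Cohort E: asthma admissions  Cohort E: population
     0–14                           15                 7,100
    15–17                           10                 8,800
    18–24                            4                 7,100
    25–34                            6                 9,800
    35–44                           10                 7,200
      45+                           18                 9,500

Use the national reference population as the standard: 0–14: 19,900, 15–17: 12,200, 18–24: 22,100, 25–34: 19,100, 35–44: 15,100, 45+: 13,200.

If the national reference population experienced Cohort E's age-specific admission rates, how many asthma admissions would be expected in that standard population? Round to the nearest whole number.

126

Age-specific rates per 10,000 for Cohort E: 21.13, 11.36, 5.63, 6.12, 13.89, 18.95.
Expected asthma admissions = Σ (standard pop × age-specific rate ÷ 10,000)
= 19,900×21.13/10,000 + 12,200×11.36/10,000 + 22,100×5.63/10,000 + 19,100×6.12/10,000 + 15,100×13.89/10,000 + 13,200×18.95/10,000
= 42.04 + 13.86 + 12.45 + 11.69 + 20.97 + 25.01 = 126.03.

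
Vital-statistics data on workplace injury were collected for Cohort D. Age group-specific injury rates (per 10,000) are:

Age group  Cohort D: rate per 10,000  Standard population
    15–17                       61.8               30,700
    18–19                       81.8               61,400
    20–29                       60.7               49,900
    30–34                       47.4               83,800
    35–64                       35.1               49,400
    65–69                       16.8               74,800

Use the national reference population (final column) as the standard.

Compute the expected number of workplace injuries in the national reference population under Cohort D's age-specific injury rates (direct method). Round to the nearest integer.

Expected workplace injuries = Σ (standard pop × age-specific rate ÷ 10,000)
= 30,700×61.8/10,000 + 61,400×81.8/10,000 + 49,900×60.7/10,000 + 83,800×47.4/10,000 + 49,400×35.1/10,000 + 74,800×16.8/10,000
= 189.73 + 502.25 + 302.89 + 397.21 + 173.39 + 125.66 = 1691.14.

1691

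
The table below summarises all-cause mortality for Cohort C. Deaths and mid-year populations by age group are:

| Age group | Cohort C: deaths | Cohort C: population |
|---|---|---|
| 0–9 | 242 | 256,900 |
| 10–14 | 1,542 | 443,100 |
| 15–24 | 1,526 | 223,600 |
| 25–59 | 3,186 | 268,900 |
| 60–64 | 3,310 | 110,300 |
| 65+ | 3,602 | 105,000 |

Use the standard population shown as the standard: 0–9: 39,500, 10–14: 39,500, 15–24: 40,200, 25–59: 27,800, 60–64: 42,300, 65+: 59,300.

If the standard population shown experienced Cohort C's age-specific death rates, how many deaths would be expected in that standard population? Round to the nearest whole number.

Age-specific rates per 100,000 for Cohort C: 94.20, 348.00, 682.47, 1184.83, 3000.91, 3430.48.
Expected deaths = Σ (standard pop × age-specific rate ÷ 100,000)
= 39,500×94.20/100,000 + 39,500×348.00/100,000 + 40,200×682.47/100,000 + 27,800×1184.83/100,000 + 42,300×3000.91/100,000 + 59,300×3430.48/100,000
= 37.21 + 137.46 + 274.35 + 329.38 + 1269.38 + 2034.27 = 4082.06.

4082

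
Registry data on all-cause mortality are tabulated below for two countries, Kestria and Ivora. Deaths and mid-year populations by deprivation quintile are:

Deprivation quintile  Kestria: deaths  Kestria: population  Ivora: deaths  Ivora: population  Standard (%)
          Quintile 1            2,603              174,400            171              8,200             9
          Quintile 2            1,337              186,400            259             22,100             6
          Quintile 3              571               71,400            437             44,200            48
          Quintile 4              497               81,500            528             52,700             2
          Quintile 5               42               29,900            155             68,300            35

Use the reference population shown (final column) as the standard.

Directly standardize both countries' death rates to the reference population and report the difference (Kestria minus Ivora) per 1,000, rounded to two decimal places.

Deprivation-specific rates per 1,000 for Kestria: 14.925, 7.173, 7.997, 6.098, 1.405.
For Ivora: 20.854, 11.719, 9.887, 10.019, 2.269.
Standard weights: 0.09, 0.06, 0.48, 0.02, 0.35.
Kestria: 0.0900×14.925 + 0.0600×7.173 + 0.4800×7.997 + 0.0200×6.098 + 0.3500×1.405 = 6.2259 per 1,000.
Ivora: 0.0900×20.854 + 0.0600×11.719 + 0.4800×9.887 + 0.0200×10.019 + 0.3500×2.269 = 8.3204 per 1,000.
Difference = 6.2259 − 8.3204 = -2.0945.

-2.09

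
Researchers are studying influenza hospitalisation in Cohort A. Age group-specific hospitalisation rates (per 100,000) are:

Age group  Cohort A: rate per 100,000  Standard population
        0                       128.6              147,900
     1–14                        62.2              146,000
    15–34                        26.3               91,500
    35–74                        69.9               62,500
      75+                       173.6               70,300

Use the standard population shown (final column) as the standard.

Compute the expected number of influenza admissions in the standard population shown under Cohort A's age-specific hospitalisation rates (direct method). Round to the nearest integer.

Expected influenza admissions = Σ (standard pop × age-specific rate ÷ 100,000)
= 147,900×128.6/100,000 + 146,000×62.2/100,000 + 91,500×26.3/100,000 + 62,500×69.9/100,000 + 70,300×173.6/100,000
= 190.20 + 90.81 + 24.06 + 43.69 + 122.04 = 470.80.

471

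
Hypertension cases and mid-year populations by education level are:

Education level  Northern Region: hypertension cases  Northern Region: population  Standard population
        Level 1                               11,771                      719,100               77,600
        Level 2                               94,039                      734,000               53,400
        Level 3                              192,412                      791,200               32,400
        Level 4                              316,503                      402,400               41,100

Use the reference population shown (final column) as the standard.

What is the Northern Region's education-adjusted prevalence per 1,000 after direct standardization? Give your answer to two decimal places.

236.27

Education-specific rates per 1,000 for the Northern Region: 16.369, 128.119, 243.190, 786.538.
Standard total = 204,500; weights = 0.3795, 0.2611, 0.1584, 0.2010.
Standardized rate: 0.3795×16.369 + 0.2611×128.119 + 0.1584×243.190 + 0.2010×786.538 = 236.2731 per 1,000.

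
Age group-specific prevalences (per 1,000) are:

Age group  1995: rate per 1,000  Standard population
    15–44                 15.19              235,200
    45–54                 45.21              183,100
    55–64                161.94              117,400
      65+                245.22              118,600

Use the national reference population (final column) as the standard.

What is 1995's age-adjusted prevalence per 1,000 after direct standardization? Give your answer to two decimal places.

91.62

Standard total = 654,300; weights = 0.3595, 0.2798, 0.1794, 0.1813.
Standardized rate: 0.3595×15.19 + 0.2798×45.21 + 0.1794×161.94 + 0.1813×245.22 = 91.6177 per 1,000.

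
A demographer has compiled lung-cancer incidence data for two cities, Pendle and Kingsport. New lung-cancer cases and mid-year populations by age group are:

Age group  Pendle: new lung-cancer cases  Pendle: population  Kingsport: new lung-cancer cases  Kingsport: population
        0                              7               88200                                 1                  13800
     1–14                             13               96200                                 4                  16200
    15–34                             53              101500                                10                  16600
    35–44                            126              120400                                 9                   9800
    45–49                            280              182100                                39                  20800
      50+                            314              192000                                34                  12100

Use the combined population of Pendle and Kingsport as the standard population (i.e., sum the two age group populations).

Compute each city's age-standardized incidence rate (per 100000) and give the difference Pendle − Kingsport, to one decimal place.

Age-specific rates per 100000 for Pendle: 7.94, 13.51, 52.22, 104.65, 153.76, 163.54.
For Kingsport: 7.25, 24.69, 60.24, 91.84, 187.50, 280.99.
Combined standard total = 869700; weights = 0.1173, 0.1292, 0.1358, 0.1497, 0.2333, 0.2347.
Pendle: 0.1173×7.94 + 0.1292×13.51 + 0.1358×52.22 + 0.1497×104.65 + 0.2333×153.76 + 0.2347×163.54 = 99.6872 per 100000.
Kingsport: 0.1173×7.25 + 0.1292×24.69 + 0.1358×60.24 + 0.1497×91.84 + 0.2333×187.50 + 0.2347×280.99 = 135.6562 per 100000.
Difference = 99.6872 − 135.6562 = -35.9691.

-36.0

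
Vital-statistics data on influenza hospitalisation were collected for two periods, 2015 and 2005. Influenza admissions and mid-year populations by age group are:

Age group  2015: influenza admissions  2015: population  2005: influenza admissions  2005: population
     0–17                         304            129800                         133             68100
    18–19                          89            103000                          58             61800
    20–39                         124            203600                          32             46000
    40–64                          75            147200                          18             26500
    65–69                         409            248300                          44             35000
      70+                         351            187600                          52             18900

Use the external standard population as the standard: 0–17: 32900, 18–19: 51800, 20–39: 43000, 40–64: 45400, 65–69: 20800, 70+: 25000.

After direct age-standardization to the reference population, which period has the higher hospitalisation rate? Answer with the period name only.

Age-specific rates per 100000 for 2015: 234.21, 86.41, 60.90, 50.95, 164.72, 187.10.
For 2005: 195.30, 93.85, 69.57, 67.92, 125.71, 275.13.
Standard total = 218900; weights = 0.1503, 0.2366, 0.1964, 0.2074, 0.0950, 0.1142.
2015: 0.1503×234.21 + 0.2366×86.41 + 0.1964×60.90 + 0.2074×50.95 + 0.0950×164.72 + 0.1142×187.10 = 115.1989 per 100000.
2005: 0.1503×195.30 + 0.2366×93.85 + 0.1964×69.57 + 0.2074×67.92 + 0.0950×125.71 + 0.1142×275.13 = 122.6822 per 100000.
The crude rates (132.61 vs 131.49) would put 2015 higher, but that reflects its age composition; once standardized to a common age structure, 2005 has the higher underlying rate.

2005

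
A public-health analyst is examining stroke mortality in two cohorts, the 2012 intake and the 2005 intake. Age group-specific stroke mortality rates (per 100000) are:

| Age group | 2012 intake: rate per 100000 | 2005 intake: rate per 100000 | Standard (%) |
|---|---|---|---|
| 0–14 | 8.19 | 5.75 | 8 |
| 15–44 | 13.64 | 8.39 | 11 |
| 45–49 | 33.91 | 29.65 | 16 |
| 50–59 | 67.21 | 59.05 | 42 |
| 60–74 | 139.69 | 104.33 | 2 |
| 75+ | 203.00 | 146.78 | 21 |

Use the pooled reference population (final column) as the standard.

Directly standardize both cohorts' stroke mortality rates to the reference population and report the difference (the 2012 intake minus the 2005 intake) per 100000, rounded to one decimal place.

17.4

Standard weights: 0.08, 0.11, 0.16, 0.42, 0.02, 0.21.
The 2012 intake: 0.0800×8.19 + 0.1100×13.64 + 0.1600×33.91 + 0.4200×67.21 + 0.0200×139.69 + 0.2100×203.00 = 81.2332 per 100000.
The 2005 intake: 0.0800×5.75 + 0.1100×8.39 + 0.1600×29.65 + 0.4200×59.05 + 0.0200×104.33 + 0.2100×146.78 = 63.8383 per 100000.
Difference = 81.2332 − 63.8383 = 17.3949.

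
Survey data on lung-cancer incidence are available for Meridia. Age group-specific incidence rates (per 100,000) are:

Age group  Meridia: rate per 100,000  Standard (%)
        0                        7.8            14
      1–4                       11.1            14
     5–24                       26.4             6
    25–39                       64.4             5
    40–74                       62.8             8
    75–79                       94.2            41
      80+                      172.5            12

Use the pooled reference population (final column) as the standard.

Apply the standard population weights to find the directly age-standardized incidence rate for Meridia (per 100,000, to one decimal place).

71.8

Standard weights: 0.14, 0.14, 0.06, 0.05, 0.08, 0.41, 0.12.
Standardized rate: 0.1400×7.8 + 0.1400×11.1 + 0.0600×26.4 + 0.0500×64.4 + 0.0800×62.8 + 0.4100×94.2 + 0.1200×172.5 = 71.7960 per 100,000.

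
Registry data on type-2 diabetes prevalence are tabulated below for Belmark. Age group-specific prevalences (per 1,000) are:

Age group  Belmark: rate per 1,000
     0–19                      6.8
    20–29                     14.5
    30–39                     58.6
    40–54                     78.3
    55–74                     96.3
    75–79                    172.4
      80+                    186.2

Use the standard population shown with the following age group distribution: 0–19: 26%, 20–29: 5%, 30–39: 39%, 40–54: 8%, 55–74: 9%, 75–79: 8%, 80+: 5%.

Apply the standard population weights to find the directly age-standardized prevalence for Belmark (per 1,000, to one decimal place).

63.4

Standard weights: 0.26, 0.05, 0.39, 0.08, 0.09, 0.08, 0.05.
Standardized rate: 0.2600×6.8 + 0.0500×14.5 + 0.3900×58.6 + 0.0800×78.3 + 0.0900×96.3 + 0.0800×172.4 + 0.0500×186.2 = 63.3800 per 1,000.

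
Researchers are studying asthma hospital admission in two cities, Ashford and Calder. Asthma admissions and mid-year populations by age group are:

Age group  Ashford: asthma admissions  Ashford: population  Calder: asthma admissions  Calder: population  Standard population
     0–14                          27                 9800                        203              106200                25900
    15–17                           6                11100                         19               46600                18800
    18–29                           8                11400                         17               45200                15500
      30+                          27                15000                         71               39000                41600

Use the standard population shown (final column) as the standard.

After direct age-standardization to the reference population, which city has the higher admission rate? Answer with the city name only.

Ashford

Age-specific rates per 10000 for Ashford: 27.55, 5.41, 7.02, 18.00.
For Calder: 19.11, 4.08, 3.76, 18.21.
Standard total = 101800; weights = 0.2544, 0.1847, 0.1523, 0.4086.
Ashford: 0.2544×27.55 + 0.1847×5.41 + 0.1523×7.02 + 0.4086×18.00 = 16.4319 per 10000.
Calder: 0.2544×19.11 + 0.1847×4.08 + 0.1523×3.76 + 0.4086×18.21 = 13.6283 per 10000.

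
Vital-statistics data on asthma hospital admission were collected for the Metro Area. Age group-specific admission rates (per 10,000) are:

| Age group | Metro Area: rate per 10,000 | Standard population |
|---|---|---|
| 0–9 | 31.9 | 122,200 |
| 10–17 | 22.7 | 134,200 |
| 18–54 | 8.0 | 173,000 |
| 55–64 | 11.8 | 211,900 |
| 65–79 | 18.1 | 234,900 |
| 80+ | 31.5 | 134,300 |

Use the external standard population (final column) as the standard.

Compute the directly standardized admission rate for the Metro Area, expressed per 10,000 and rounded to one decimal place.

19.1

Standard total = 1,010,500; weights = 0.1209, 0.1328, 0.1712, 0.2097, 0.2325, 0.1329.
Standardized rate: 0.1209×31.9 + 0.1328×22.7 + 0.1712×8.0 + 0.2097×11.8 + 0.2325×18.1 + 0.1329×31.5 = 19.1104 per 10,000.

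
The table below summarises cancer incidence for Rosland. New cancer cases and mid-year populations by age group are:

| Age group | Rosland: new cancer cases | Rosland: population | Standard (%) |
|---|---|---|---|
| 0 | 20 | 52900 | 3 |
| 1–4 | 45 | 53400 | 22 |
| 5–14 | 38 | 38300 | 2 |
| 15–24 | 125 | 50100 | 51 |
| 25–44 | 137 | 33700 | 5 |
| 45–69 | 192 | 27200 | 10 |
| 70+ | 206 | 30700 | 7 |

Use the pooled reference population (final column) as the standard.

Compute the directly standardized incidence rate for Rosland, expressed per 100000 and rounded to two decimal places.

Age-specific rates per 100000 for Rosland: 37.81, 84.27, 99.22, 249.50, 406.53, 705.88, 671.01.
Standard weights: 0.03, 0.22, 0.02, 0.51, 0.05, 0.10, 0.07.
Standardized rate: 0.0300×37.81 + 0.2200×84.27 + 0.0200×99.22 + 0.5100×249.50 + 0.0500×406.53 + 0.1000×705.88 + 0.0700×671.01 = 286.7887 per 100000.

286.79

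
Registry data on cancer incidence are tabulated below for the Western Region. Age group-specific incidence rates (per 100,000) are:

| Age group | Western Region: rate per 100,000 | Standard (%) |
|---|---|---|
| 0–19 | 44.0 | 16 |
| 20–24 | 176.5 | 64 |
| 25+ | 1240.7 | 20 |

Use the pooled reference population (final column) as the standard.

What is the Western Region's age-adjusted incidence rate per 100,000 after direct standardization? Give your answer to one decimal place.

Standard weights: 0.16, 0.64, 0.20.
Standardized rate: 0.1600×44.0 + 0.6400×176.5 + 0.2000×1240.7 = 368.1400 per 100,000.

368.1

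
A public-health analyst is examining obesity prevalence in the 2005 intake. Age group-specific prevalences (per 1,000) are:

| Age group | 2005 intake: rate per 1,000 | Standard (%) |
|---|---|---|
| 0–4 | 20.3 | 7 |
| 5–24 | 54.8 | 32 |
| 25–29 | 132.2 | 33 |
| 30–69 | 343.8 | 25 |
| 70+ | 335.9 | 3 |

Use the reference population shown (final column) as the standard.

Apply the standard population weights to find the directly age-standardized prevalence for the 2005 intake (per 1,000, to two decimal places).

Standard weights: 0.07, 0.32, 0.33, 0.25, 0.03.
Standardized rate: 0.0700×20.3 + 0.3200×54.8 + 0.3300×132.2 + 0.2500×343.8 + 0.0300×335.9 = 158.6100 per 1,000.

158.61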